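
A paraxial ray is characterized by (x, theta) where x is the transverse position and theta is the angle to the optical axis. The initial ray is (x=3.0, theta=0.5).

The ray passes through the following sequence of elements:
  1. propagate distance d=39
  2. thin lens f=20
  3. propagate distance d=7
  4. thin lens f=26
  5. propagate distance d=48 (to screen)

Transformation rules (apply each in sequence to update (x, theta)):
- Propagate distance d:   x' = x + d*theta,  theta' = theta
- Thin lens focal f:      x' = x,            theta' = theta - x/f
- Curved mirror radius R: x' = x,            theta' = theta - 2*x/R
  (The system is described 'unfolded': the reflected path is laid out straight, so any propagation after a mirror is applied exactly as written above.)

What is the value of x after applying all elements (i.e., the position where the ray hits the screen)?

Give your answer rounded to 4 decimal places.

Answer: -45.3365

Derivation:
Initial: x=3.0000 theta=0.5000
After 1 (propagate distance d=39): x=22.5000 theta=0.5000
After 2 (thin lens f=20): x=22.5000 theta=-0.6250
After 3 (propagate distance d=7): x=18.1250 theta=-0.6250
After 4 (thin lens f=26): x=18.1250 theta=-275/208 (≈-1.3221)
After 5 (propagate distance d=48 (to screen)): x=-4715/104 (≈-45.3365) theta=-275/208 (≈-1.3221)
Rounded to 4 decimal places: x = -45.3365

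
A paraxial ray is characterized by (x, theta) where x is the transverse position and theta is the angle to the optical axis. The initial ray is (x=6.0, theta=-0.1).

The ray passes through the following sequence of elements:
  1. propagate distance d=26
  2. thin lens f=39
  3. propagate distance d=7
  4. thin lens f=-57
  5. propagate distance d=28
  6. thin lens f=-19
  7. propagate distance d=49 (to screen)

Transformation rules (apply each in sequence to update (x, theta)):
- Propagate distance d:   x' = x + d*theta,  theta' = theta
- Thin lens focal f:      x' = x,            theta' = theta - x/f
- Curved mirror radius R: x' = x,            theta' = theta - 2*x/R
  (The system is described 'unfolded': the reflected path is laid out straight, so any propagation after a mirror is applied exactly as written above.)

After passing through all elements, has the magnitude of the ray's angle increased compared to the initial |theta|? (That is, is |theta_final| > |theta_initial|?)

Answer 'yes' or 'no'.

Answer: yes

Derivation:
Initial: x=6.0000 theta=-0.1000
After 1 (propagate distance d=26): x=3.4000 theta=-0.1000
After 2 (thin lens f=39): x=3.4000 theta=-73/390 (≈-0.1872)
After 3 (propagate distance d=7): x=163/78 (≈2.0897) theta=-73/390 (≈-0.1872)
After 4 (thin lens f=-57): x=163/78 (≈2.0897) theta=-1673/11115 (≈-0.1505)
After 5 (propagate distance d=28): x=-47233/22230 (≈-2.1247) theta=-1673/11115 (≈-0.1505)
After 6 (thin lens f=-19): x=-47233/22230 (≈-2.1247) theta=-110807/422370 (≈-0.2623)
After 7 (propagate distance d=49 (to screen)): x=-16223/1083 (≈-14.9797) theta=-110807/422370 (≈-0.2623)
|theta_initial|=0.1000 |theta_final|=110807/422370 (≈0.2623) -> increased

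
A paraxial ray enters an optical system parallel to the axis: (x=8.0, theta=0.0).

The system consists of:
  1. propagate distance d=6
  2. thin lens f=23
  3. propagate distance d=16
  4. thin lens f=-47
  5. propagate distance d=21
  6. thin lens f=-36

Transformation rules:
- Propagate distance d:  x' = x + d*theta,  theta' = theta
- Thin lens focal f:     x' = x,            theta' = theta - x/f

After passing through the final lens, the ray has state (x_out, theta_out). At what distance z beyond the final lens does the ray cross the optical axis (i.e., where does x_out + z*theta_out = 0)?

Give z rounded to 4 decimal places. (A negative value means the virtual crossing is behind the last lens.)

Initial: x=8.0000 theta=0.0000
After 1 (propagate distance d=6): x=8.0000 theta=0.0000
After 2 (thin lens f=23): x=8.0000 theta=-8/23 (≈-0.3478)
After 3 (propagate distance d=16): x=56/23 (≈2.4348) theta=-8/23 (≈-0.3478)
After 4 (thin lens f=-47): x=56/23 (≈2.4348) theta=-320/1081 (≈-0.2960)
After 5 (propagate distance d=21): x=-4088/1081 (≈-3.7817) theta=-320/1081 (≈-0.2960)
After 6 (thin lens f=-36): x=-4088/1081 (≈-3.7817) theta=-3902/9729 (≈-0.4011)
z_focus = -x_out/theta_out = -(-4088/1081)/(-3902/9729) = -18396/1951 ≈ -9.4290
Rounded to 4 decimal places: z = -9.4290

Answer: -9.4290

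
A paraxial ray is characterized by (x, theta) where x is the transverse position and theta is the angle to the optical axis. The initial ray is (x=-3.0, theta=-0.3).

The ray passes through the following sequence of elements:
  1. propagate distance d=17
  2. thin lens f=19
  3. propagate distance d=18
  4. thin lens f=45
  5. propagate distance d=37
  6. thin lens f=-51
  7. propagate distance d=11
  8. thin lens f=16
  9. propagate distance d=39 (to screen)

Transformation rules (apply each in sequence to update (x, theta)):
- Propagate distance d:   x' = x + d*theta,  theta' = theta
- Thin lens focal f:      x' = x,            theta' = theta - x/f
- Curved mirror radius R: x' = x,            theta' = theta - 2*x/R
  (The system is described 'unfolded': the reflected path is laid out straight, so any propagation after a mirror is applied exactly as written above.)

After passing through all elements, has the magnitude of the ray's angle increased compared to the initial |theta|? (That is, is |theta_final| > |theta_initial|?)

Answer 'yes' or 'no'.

Initial: x=-3.0000 theta=-0.3000
After 1 (propagate distance d=17): x=-8.1000 theta=-0.3000
After 2 (thin lens f=19): x=-8.1000 theta=12/95 (≈0.1263)
After 3 (propagate distance d=18): x=-1107/190 (≈-5.8263) theta=12/95 (≈0.1263)
After 4 (thin lens f=45): x=-1107/190 (≈-5.8263) theta=243/950 (≈0.2558)
After 5 (propagate distance d=37): x=1728/475 (≈3.6379) theta=243/950 (≈0.2558)
After 6 (thin lens f=-51): x=1728/475 (≈3.6379) theta=5283/16150 (≈0.3271)
After 7 (propagate distance d=11): x=23373/3230 (≈7.2362) theta=5283/16150 (≈0.3271)
After 8 (thin lens f=16): x=23373/3230 (≈7.2362) theta=-32337/258400 (≈-0.1251)
After 9 (propagate distance d=39 (to screen)): x=608697/258400 (≈2.3556) theta=-32337/258400 (≈-0.1251)
|theta_initial|=0.3000 |theta_final|=32337/258400 (≈0.1251) -> not increased

Answer: no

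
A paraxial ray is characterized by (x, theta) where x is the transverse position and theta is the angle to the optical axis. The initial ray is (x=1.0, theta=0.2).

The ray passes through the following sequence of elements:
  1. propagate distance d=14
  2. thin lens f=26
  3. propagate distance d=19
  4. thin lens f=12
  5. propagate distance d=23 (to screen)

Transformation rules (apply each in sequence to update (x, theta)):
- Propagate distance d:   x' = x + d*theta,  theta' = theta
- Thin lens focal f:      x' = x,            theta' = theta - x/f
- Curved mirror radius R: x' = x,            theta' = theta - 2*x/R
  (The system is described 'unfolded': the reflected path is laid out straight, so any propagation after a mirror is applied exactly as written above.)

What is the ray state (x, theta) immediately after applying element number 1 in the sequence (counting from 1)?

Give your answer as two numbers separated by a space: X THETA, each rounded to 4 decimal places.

Initial: x=1.0000 theta=0.2000
After 1 (propagate distance d=14): x=3.8000 theta=0.2000
Rounded to 4 decimal places: x = 3.8000, theta = 0.2000

Answer: 3.8000 0.2000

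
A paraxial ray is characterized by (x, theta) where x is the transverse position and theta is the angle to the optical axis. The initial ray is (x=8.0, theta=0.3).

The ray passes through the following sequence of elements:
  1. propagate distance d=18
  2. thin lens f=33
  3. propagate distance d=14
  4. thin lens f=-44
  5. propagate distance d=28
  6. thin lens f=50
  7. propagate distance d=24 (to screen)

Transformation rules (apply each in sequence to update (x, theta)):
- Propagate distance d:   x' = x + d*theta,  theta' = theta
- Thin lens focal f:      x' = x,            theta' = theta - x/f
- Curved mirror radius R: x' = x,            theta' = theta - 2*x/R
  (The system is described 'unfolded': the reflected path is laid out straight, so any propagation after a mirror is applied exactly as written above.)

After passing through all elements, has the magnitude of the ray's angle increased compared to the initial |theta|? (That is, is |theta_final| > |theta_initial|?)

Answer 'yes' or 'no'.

Answer: no

Derivation:
Initial: x=8.0000 theta=0.3000
After 1 (propagate distance d=18): x=13.4000 theta=0.3000
After 2 (thin lens f=33): x=13.4000 theta=-7/66 (≈-0.1061)
After 3 (propagate distance d=14): x=1966/165 (≈11.9152) theta=-7/66 (≈-0.1061)
After 4 (thin lens f=-44): x=1966/165 (≈11.9152) theta=299/1815 (≈0.1647)
After 5 (propagate distance d=28): x=29998/1815 (≈16.5278) theta=299/1815 (≈0.1647)
After 6 (thin lens f=50): x=29998/1815 (≈16.5278) theta=-228/1375 (≈-0.1658)
After 7 (propagate distance d=24 (to screen)): x=569374/45375 (≈12.5482) theta=-228/1375 (≈-0.1658)
|theta_initial|=0.3000 |theta_final|=228/1375 (≈0.1658) -> not increased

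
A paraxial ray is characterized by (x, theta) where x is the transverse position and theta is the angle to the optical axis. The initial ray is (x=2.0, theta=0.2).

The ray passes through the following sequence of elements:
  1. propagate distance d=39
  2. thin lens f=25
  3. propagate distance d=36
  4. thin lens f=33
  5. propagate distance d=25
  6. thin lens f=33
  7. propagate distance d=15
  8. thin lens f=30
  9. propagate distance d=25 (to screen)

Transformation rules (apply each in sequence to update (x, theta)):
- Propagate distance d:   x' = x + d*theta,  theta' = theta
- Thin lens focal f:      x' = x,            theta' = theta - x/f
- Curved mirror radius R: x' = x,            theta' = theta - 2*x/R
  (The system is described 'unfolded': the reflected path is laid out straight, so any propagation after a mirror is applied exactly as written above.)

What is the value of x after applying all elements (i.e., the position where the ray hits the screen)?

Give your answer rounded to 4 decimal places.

Initial: x=2.0000 theta=0.2000
After 1 (propagate distance d=39): x=9.8000 theta=0.2000
After 2 (thin lens f=25): x=9.8000 theta=-0.1920
After 3 (propagate distance d=36): x=2.8880 theta=-0.1920
After 4 (thin lens f=33): x=2.8880 theta=-1153/4125 (≈-0.2795)
After 5 (propagate distance d=25): x=-16912/4125 (≈-4.0999) theta=-1153/4125 (≈-0.2795)
After 6 (thin lens f=33): x=-16912/4125 (≈-4.0999) theta=-21137/136125 (≈-0.1553)
After 7 (propagate distance d=15): x=-97239/15125 (≈-6.4290) theta=-21137/136125 (≈-0.1553)
After 8 (thin lens f=30): x=-97239/15125 (≈-6.4290) theta=80347/1361250 (≈0.0590)
After 9 (propagate distance d=25 (to screen)): x=-122597/24750 (≈-4.9534) theta=80347/1361250 (≈0.0590)
Rounded to 4 decimal places: x = -4.9534

Answer: -4.9534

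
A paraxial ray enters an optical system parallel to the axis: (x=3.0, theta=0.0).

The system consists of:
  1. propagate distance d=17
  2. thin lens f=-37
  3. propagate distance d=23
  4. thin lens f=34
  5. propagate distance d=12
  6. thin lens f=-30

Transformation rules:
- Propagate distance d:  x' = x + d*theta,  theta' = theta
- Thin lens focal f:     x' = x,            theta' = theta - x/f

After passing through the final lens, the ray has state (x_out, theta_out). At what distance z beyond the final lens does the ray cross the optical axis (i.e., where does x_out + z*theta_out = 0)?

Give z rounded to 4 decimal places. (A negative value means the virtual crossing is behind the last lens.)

Initial: x=3.0000 theta=0.0000
After 1 (propagate distance d=17): x=3.0000 theta=0.0000
After 2 (thin lens f=-37): x=3.0000 theta=3/37 (≈0.0811)
After 3 (propagate distance d=23): x=180/37 (≈4.8649) theta=3/37 (≈0.0811)
After 4 (thin lens f=34): x=180/37 (≈4.8649) theta=-39/629 (≈-0.0620)
After 5 (propagate distance d=12): x=2592/629 (≈4.1208) theta=-39/629 (≈-0.0620)
After 6 (thin lens f=-30): x=2592/629 (≈4.1208) theta=237/3145 (≈0.0754)
z_focus = -x_out/theta_out = -(2592/629)/(237/3145) = -4320/79 ≈ -54.6835
Rounded to 4 decimal places: z = -54.6835

Answer: -54.6835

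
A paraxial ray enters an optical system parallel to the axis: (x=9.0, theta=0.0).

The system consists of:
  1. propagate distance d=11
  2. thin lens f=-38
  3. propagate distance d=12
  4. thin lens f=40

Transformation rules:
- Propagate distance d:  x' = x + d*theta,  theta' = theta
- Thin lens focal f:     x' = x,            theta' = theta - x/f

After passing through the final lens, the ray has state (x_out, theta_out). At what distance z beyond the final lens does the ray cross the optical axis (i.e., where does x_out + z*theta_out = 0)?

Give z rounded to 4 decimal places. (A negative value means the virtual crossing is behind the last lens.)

Answer: 200.0000

Derivation:
Initial: x=9.0000 theta=0.0000
After 1 (propagate distance d=11): x=9.0000 theta=0.0000
After 2 (thin lens f=-38): x=9.0000 theta=9/38 (≈0.2368)
After 3 (propagate distance d=12): x=225/19 (≈11.8421) theta=9/38 (≈0.2368)
After 4 (thin lens f=40): x=225/19 (≈11.8421) theta=-9/152 (≈-0.0592)
z_focus = -x_out/theta_out = -(225/19)/(-9/152) = 200.0000
Rounded to 4 decimal places: z = 200.0000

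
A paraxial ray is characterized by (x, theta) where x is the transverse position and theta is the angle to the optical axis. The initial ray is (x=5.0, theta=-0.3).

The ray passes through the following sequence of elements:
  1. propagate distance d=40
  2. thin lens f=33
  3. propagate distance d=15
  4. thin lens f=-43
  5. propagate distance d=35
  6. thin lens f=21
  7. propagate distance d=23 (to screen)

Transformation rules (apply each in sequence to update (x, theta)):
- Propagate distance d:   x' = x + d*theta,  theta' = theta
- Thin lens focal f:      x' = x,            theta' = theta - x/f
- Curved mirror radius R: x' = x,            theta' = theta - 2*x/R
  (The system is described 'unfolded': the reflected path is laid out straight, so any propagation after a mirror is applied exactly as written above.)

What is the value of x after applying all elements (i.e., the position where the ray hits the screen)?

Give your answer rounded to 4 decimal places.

Initial: x=5.0000 theta=-0.3000
After 1 (propagate distance d=40): x=-7.0000 theta=-0.3000
After 2 (thin lens f=33): x=-7.0000 theta=-29/330 (≈-0.0879)
After 3 (propagate distance d=15): x=-183/22 (≈-8.3182) theta=-29/330 (≈-0.0879)
After 4 (thin lens f=-43): x=-183/22 (≈-8.3182) theta=-1996/7095 (≈-0.2813)
After 5 (propagate distance d=35): x=-51551/2838 (≈-18.1646) theta=-1996/7095 (≈-0.2813)
After 6 (thin lens f=21): x=-51551/2838 (≈-18.1646) theta=173923/297990 (≈0.5837)
After 7 (propagate distance d=23 (to screen)): x=-706313/148995 (≈-4.7405) theta=173923/297990 (≈0.5837)
Rounded to 4 decimal places: x = -4.7405

Answer: -4.7405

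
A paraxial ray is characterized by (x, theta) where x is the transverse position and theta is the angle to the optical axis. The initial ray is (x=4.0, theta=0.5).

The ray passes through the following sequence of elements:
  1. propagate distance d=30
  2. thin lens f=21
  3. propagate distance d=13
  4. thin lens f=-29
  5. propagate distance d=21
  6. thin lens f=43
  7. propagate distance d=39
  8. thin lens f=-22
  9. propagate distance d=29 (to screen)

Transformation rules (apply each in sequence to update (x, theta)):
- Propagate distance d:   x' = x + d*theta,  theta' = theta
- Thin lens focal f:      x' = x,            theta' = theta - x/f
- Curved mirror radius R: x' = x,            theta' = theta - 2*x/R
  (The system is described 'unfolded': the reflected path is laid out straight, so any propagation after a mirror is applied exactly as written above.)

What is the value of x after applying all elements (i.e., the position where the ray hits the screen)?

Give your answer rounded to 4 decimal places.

Answer: 1.2680

Derivation:
Initial: x=4.0000 theta=0.5000
After 1 (propagate distance d=30): x=19.0000 theta=0.5000
After 2 (thin lens f=21): x=19.0000 theta=-17/42 (≈-0.4048)
After 3 (propagate distance d=13): x=577/42 (≈13.7381) theta=-17/42 (≈-0.4048)
After 4 (thin lens f=-29): x=577/42 (≈13.7381) theta=2/29 (≈0.0690)
After 5 (propagate distance d=21): x=18497/1218 (≈15.1864) theta=2/29 (≈0.0690)
After 6 (thin lens f=43): x=18497/1218 (≈15.1864) theta=-14885/52374 (≈-0.2842)
After 7 (propagate distance d=39): x=107428/26187 (≈4.1023) theta=-14885/52374 (≈-0.2842)
After 8 (thin lens f=-22): x=107428/26187 (≈4.1023) theta=-18769/192038 (≈-0.0977)
After 9 (propagate distance d=29 (to screen)): x=104359/82302 (≈1.2680) theta=-18769/192038 (≈-0.0977)
Rounded to 4 decimal places: x = 1.2680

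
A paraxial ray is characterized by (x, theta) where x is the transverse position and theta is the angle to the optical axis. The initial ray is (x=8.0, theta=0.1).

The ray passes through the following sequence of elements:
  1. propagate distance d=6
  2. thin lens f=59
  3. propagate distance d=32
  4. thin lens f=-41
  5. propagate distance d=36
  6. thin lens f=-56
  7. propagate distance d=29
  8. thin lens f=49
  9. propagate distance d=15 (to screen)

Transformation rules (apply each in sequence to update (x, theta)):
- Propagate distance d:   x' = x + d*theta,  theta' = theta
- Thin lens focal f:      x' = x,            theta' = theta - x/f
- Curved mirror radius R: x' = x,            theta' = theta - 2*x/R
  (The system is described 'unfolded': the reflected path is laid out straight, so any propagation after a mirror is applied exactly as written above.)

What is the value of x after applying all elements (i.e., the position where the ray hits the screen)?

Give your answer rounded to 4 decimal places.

Initial: x=8.0000 theta=0.1000
After 1 (propagate distance d=6): x=8.6000 theta=0.1000
After 2 (thin lens f=59): x=8.6000 theta=-27/590 (≈-0.0458)
After 3 (propagate distance d=32): x=421/59 (≈7.1356) theta=-27/590 (≈-0.0458)
After 4 (thin lens f=-41): x=421/59 (≈7.1356) theta=3103/24190 (≈0.1283)
After 5 (propagate distance d=36): x=142159/12095 (≈11.7535) theta=3103/24190 (≈0.1283)
After 6 (thin lens f=-56): x=142159/12095 (≈11.7535) theta=229043/677320 (≈0.3382)
After 7 (propagate distance d=29): x=14603151/677320 (≈21.5602) theta=229043/677320 (≈0.3382)
After 8 (thin lens f=49): x=14603151/677320 (≈21.5602) theta=-845011/8297170 (≈-0.1018)
After 9 (propagate distance d=15 (to screen)): x=664853739/33188680 (≈20.0325) theta=-845011/8297170 (≈-0.1018)
Rounded to 4 decimal places: x = 20.0325

Answer: 20.0325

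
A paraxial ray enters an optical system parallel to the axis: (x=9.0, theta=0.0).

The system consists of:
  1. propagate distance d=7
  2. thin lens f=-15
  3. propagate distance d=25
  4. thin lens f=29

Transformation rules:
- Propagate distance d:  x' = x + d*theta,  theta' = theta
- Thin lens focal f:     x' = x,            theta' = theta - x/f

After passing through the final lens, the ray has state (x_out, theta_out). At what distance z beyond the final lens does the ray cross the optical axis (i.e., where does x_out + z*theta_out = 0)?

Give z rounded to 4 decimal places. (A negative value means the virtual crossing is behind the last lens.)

Initial: x=9.0000 theta=0.0000
After 1 (propagate distance d=7): x=9.0000 theta=0.0000
After 2 (thin lens f=-15): x=9.0000 theta=0.6000
After 3 (propagate distance d=25): x=24.0000 theta=0.6000
After 4 (thin lens f=29): x=24.0000 theta=-33/145 (≈-0.2276)
z_focus = -x_out/theta_out = -(24.0000)/(-33/145) = 1160/11 ≈ 105.4545
Rounded to 4 decimal places: z = 105.4545

Answer: 105.4545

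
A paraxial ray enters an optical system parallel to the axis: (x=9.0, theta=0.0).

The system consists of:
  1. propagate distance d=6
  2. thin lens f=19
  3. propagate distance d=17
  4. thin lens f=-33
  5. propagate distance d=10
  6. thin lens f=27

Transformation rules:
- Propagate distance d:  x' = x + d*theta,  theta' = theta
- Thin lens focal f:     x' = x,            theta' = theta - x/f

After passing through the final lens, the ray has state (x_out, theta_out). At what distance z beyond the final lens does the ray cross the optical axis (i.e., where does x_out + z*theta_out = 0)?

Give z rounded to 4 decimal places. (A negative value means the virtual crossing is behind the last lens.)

Answer: -11.1096

Derivation:
Initial: x=9.0000 theta=0.0000
After 1 (propagate distance d=6): x=9.0000 theta=0.0000
After 2 (thin lens f=19): x=9.0000 theta=-9/19 (≈-0.4737)
After 3 (propagate distance d=17): x=18/19 (≈0.9474) theta=-9/19 (≈-0.4737)
After 4 (thin lens f=-33): x=18/19 (≈0.9474) theta=-93/209 (≈-0.4450)
After 5 (propagate distance d=10): x=-732/209 (≈-3.5024) theta=-93/209 (≈-0.4450)
After 6 (thin lens f=27): x=-732/209 (≈-3.5024) theta=-593/1881 (≈-0.3153)
z_focus = -x_out/theta_out = -(-732/209)/(-593/1881) = -6588/593 ≈ -11.1096
Rounded to 4 decimal places: z = -11.1096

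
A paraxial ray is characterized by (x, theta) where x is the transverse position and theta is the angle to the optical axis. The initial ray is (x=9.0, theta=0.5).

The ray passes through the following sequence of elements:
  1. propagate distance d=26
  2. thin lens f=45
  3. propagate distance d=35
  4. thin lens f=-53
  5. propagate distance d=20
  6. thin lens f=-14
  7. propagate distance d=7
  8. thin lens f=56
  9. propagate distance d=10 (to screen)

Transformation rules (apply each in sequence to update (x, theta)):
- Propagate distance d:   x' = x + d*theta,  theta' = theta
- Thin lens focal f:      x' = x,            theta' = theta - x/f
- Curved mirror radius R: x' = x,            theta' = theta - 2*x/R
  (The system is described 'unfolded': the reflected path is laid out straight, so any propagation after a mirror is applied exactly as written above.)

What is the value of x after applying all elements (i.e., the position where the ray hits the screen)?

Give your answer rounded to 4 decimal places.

Answer: 67.2839

Derivation:
Initial: x=9.0000 theta=0.5000
After 1 (propagate distance d=26): x=22.0000 theta=0.5000
After 2 (thin lens f=45): x=22.0000 theta=1/90 (≈0.0111)
After 3 (propagate distance d=35): x=403/18 (≈22.3889) theta=1/90 (≈0.0111)
After 4 (thin lens f=-53): x=403/18 (≈22.3889) theta=1034/2385 (≈0.4335)
After 5 (propagate distance d=20): x=9877/318 (≈31.0597) theta=1034/2385 (≈0.4335)
After 6 (thin lens f=-14): x=9877/318 (≈31.0597) theta=25301/9540 (≈2.6521)
After 7 (propagate distance d=7): x=473417/9540 (≈49.6244) theta=25301/9540 (≈2.6521)
After 8 (thin lens f=56): x=473417/9540 (≈49.6244) theta=134777/76320 (≈1.7659)
After 9 (propagate distance d=10 (to screen)): x=855851/12720 (≈67.2839) theta=134777/76320 (≈1.7659)
Rounded to 4 decimal places: x = 67.2839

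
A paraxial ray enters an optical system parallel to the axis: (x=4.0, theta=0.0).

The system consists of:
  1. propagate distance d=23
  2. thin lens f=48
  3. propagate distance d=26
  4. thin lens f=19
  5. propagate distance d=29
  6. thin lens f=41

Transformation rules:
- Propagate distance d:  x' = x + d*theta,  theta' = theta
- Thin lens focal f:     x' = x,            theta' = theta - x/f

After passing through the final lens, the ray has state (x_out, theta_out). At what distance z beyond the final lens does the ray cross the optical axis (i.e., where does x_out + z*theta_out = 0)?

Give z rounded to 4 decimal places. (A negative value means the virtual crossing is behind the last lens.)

Answer: -34.7374

Derivation:
Initial: x=4.0000 theta=0.0000
After 1 (propagate distance d=23): x=4.0000 theta=0.0000
After 2 (thin lens f=48): x=4.0000 theta=-1/12 (≈-0.0833)
After 3 (propagate distance d=26): x=11/6 (≈1.8333) theta=-1/12 (≈-0.0833)
After 4 (thin lens f=19): x=11/6 (≈1.8333) theta=-41/228 (≈-0.1798)
After 5 (propagate distance d=29): x=-257/76 (≈-3.3816) theta=-41/228 (≈-0.1798)
After 6 (thin lens f=41): x=-257/76 (≈-3.3816) theta=-455/4674 (≈-0.0973)
z_focus = -x_out/theta_out = -(-257/76)/(-455/4674) = -31611/910 ≈ -34.7374
Rounded to 4 decimal places: z = -34.7374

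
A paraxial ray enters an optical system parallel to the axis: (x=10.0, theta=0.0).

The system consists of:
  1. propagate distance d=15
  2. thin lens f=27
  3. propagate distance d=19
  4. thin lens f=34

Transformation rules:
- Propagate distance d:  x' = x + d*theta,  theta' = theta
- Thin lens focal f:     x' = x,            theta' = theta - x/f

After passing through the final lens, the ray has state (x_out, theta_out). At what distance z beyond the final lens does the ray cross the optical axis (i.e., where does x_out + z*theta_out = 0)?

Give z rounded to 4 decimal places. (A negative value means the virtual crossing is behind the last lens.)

Answer: 6.4762

Derivation:
Initial: x=10.0000 theta=0.0000
After 1 (propagate distance d=15): x=10.0000 theta=0.0000
After 2 (thin lens f=27): x=10.0000 theta=-10/27 (≈-0.3704)
After 3 (propagate distance d=19): x=80/27 (≈2.9630) theta=-10/27 (≈-0.3704)
After 4 (thin lens f=34): x=80/27 (≈2.9630) theta=-70/153 (≈-0.4575)
z_focus = -x_out/theta_out = -(80/27)/(-70/153) = 136/21 ≈ 6.4762
Rounded to 4 decimal places: z = 6.4762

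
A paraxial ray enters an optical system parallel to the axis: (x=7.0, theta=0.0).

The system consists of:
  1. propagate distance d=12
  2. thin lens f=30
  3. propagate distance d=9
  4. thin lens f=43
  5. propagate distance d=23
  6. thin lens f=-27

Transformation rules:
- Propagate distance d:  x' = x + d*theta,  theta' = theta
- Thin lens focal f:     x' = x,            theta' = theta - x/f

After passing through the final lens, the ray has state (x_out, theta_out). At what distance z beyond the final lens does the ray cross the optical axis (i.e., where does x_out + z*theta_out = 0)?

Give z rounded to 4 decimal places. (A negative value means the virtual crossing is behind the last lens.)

Answer: -6.6883

Derivation:
Initial: x=7.0000 theta=0.0000
After 1 (propagate distance d=12): x=7.0000 theta=0.0000
After 2 (thin lens f=30): x=7.0000 theta=-7/30 (≈-0.2333)
After 3 (propagate distance d=9): x=4.9000 theta=-7/30 (≈-0.2333)
After 4 (thin lens f=43): x=4.9000 theta=-224/645 (≈-0.3473)
After 5 (propagate distance d=23): x=-3983/1290 (≈-3.0876) theta=-224/645 (≈-0.3473)
After 6 (thin lens f=-27): x=-3983/1290 (≈-3.0876) theta=-16079/34830 (≈-0.4616)
z_focus = -x_out/theta_out = -(-3983/1290)/(-16079/34830) = -15363/2297 ≈ -6.6883
Rounded to 4 decimal places: z = -6.6883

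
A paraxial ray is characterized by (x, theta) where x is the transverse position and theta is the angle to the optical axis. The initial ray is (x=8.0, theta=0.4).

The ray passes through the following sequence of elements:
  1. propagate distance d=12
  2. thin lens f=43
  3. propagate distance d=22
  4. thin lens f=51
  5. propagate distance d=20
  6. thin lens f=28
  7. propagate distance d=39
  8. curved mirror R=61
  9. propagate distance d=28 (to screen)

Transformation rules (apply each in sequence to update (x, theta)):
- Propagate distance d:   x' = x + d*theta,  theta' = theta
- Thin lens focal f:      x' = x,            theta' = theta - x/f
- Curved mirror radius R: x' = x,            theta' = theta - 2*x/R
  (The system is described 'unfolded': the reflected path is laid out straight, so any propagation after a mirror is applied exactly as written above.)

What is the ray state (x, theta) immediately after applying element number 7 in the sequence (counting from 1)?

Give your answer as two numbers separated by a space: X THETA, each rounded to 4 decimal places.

Answer: -11.9172 -0.5926

Derivation:
Initial: x=8.0000 theta=0.4000
After 1 (propagate distance d=12): x=12.8000 theta=0.4000
After 2 (thin lens f=43): x=12.8000 theta=22/215 (≈0.1023)
After 3 (propagate distance d=22): x=3236/215 (≈15.0512) theta=22/215 (≈0.1023)
After 4 (thin lens f=51): x=3236/215 (≈15.0512) theta=-2114/10965 (≈-0.1928)
After 5 (propagate distance d=20): x=122756/10965 (≈11.1953) theta=-2114/10965 (≈-0.1928)
After 6 (thin lens f=28): x=122756/10965 (≈11.1953) theta=-45487/76755 (≈-0.5926)
After 7 (propagate distance d=39): x=-914701/76755 (≈-11.9172) theta=-45487/76755 (≈-0.5926)
Rounded to 4 decimal places: x = -11.9172, theta = -0.5926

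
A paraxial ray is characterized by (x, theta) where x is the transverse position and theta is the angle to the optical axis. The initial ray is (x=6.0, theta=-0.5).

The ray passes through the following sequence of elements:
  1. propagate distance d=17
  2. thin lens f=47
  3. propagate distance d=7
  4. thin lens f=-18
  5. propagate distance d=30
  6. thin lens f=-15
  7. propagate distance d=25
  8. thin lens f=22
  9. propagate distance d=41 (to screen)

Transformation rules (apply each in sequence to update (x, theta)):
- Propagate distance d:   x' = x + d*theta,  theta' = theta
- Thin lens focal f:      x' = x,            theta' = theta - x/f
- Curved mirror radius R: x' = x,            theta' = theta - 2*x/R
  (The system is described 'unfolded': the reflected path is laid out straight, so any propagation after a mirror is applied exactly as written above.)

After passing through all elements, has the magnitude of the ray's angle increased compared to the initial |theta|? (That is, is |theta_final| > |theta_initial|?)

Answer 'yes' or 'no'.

Initial: x=6.0000 theta=-0.5000
After 1 (propagate distance d=17): x=-2.5000 theta=-0.5000
After 2 (thin lens f=47): x=-2.5000 theta=-21/47 (≈-0.4468)
After 3 (propagate distance d=7): x=-529/94 (≈-5.6277) theta=-21/47 (≈-0.4468)
After 4 (thin lens f=-18): x=-529/94 (≈-5.6277) theta=-1285/1692 (≈-0.7595)
After 5 (propagate distance d=30): x=-4006/141 (≈-28.4113) theta=-1285/1692 (≈-0.7595)
After 6 (thin lens f=-15): x=-4006/141 (≈-28.4113) theta=-7483/2820 (≈-2.6535)
After 7 (propagate distance d=25): x=-94.7500 theta=-7483/2820 (≈-2.6535)
After 8 (thin lens f=22): x=-94.7500 theta=102569/62040 (≈1.6533)
After 9 (propagate distance d=41 (to screen)): x=-1672961/62040 (≈-26.9658) theta=102569/62040 (≈1.6533)
|theta_initial|=0.5000 |theta_final|=102569/62040 (≈1.6533) -> increased

Answer: yes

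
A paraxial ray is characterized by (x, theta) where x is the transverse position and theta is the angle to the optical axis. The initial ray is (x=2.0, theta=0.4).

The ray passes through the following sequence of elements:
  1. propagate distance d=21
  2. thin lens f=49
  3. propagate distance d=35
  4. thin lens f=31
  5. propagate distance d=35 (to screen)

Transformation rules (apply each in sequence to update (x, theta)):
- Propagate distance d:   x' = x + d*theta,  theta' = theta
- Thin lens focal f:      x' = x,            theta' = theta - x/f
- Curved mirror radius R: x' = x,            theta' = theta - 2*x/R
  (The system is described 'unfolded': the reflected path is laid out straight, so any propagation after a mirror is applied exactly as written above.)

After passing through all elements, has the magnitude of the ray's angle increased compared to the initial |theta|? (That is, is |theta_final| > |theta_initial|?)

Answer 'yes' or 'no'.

Answer: no

Derivation:
Initial: x=2.0000 theta=0.4000
After 1 (propagate distance d=21): x=10.4000 theta=0.4000
After 2 (thin lens f=49): x=10.4000 theta=46/245 (≈0.1878)
After 3 (propagate distance d=35): x=594/35 (≈16.9714) theta=46/245 (≈0.1878)
After 4 (thin lens f=31): x=594/35 (≈16.9714) theta=-2732/7595 (≈-0.3597)
After 5 (propagate distance d=35 (to screen)): x=4754/1085 (≈4.3816) theta=-2732/7595 (≈-0.3597)
|theta_initial|=0.4000 |theta_final|=2732/7595 (≈0.3597) -> not increased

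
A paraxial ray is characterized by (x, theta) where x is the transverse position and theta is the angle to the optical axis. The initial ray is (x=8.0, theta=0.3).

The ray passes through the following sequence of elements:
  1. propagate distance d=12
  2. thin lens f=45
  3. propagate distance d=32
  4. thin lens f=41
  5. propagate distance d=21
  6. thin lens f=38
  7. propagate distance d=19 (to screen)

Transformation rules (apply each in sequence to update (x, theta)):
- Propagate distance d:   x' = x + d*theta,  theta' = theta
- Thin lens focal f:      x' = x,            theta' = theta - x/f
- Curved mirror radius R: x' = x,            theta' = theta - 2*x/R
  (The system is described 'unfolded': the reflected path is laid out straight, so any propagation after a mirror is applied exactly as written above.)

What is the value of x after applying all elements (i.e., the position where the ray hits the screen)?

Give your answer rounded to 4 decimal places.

Answer: -1.5974

Derivation:
Initial: x=8.0000 theta=0.3000
After 1 (propagate distance d=12): x=11.6000 theta=0.3000
After 2 (thin lens f=45): x=11.6000 theta=19/450 (≈0.0422)
After 3 (propagate distance d=32): x=2914/225 (≈12.9511) theta=19/450 (≈0.0422)
After 4 (thin lens f=41): x=2914/225 (≈12.9511) theta=-561/2050 (≈-0.2737)
After 5 (propagate distance d=21): x=132919/18450 (≈7.2043) theta=-561/2050 (≈-0.2737)
After 6 (thin lens f=38): x=132919/18450 (≈7.2043) theta=-324781/701100 (≈-0.4632)
After 7 (propagate distance d=19 (to screen)): x=-58943/36900 (≈-1.5974) theta=-324781/701100 (≈-0.4632)
Rounded to 4 decimal places: x = -1.5974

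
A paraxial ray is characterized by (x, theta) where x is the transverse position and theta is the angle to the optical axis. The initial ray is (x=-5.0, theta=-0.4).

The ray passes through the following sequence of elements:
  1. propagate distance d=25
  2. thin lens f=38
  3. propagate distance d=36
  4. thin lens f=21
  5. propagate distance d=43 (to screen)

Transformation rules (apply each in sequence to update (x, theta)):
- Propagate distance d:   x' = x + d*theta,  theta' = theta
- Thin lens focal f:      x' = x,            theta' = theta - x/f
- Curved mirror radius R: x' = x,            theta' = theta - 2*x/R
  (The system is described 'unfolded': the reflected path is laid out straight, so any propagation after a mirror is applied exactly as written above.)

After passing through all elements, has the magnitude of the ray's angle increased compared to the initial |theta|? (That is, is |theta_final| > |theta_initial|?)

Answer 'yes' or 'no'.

Initial: x=-5.0000 theta=-0.4000
After 1 (propagate distance d=25): x=-15.0000 theta=-0.4000
After 2 (thin lens f=38): x=-15.0000 theta=-1/190 (≈-0.0053)
After 3 (propagate distance d=36): x=-1443/95 (≈-15.1895) theta=-1/190 (≈-0.0053)
After 4 (thin lens f=21): x=-1443/95 (≈-15.1895) theta=191/266 (≈0.7180)
After 5 (propagate distance d=43 (to screen)): x=20863/1330 (≈15.6865) theta=191/266 (≈0.7180)
|theta_initial|=0.4000 |theta_final|=191/266 (≈0.7180) -> increased

Answer: yes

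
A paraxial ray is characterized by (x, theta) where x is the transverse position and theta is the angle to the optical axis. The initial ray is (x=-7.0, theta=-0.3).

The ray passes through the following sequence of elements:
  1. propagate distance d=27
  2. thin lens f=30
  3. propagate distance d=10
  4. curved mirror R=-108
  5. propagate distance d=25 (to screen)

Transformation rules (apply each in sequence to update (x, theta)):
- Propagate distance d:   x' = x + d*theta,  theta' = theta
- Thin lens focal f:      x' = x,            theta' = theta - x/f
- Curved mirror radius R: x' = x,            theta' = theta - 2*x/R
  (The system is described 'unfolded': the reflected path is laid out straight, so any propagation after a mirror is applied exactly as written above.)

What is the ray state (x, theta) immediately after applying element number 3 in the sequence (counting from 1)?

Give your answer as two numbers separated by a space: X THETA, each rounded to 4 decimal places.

Initial: x=-7.0000 theta=-0.3000
After 1 (propagate distance d=27): x=-15.1000 theta=-0.3000
After 2 (thin lens f=30): x=-15.1000 theta=61/300 (≈0.2033)
After 3 (propagate distance d=10): x=-196/15 (≈-13.0667) theta=61/300 (≈0.2033)
Rounded to 4 decimal places: x = -13.0667, theta = 0.2033

Answer: -13.0667 0.2033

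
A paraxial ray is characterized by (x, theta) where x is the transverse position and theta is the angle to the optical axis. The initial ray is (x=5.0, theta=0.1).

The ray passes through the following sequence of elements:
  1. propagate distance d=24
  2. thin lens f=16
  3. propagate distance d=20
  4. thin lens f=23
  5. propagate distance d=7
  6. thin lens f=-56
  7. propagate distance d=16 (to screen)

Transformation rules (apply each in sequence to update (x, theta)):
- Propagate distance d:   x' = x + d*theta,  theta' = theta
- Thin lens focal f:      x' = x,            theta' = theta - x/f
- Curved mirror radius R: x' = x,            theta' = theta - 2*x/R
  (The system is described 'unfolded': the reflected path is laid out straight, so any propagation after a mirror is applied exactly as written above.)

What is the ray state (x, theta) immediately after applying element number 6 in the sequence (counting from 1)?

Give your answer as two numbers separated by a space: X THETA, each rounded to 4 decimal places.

Initial: x=5.0000 theta=0.1000
After 1 (propagate distance d=24): x=7.4000 theta=0.1000
After 2 (thin lens f=16): x=7.4000 theta=-0.3625
After 3 (propagate distance d=20): x=0.1500 theta=-0.3625
After 4 (thin lens f=23): x=0.1500 theta=-679/1840 (≈-0.3690)
After 5 (propagate distance d=7): x=-4477/1840 (≈-2.4332) theta=-679/1840 (≈-0.3690)
After 6 (thin lens f=-56): x=-4477/1840 (≈-2.4332) theta=-42501/103040 (≈-0.4125)
Rounded to 4 decimal places: x = -2.4332, theta = -0.4125

Answer: -2.4332 -0.4125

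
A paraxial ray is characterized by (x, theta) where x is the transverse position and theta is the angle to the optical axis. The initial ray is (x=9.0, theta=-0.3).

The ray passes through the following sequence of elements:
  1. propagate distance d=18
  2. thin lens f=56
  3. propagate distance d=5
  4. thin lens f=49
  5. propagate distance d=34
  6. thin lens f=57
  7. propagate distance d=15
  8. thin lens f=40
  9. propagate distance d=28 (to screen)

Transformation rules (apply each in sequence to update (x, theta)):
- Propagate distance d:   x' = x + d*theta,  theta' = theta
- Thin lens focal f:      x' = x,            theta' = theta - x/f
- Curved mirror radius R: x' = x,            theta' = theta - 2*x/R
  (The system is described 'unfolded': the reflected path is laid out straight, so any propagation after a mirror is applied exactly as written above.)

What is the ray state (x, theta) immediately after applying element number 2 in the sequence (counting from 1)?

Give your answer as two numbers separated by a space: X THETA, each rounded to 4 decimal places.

Answer: 3.6000 -0.3643

Derivation:
Initial: x=9.0000 theta=-0.3000
After 1 (propagate distance d=18): x=3.6000 theta=-0.3000
After 2 (thin lens f=56): x=3.6000 theta=-51/140 (≈-0.3643)
Rounded to 4 decimal places: x = 3.6000, theta = -0.3643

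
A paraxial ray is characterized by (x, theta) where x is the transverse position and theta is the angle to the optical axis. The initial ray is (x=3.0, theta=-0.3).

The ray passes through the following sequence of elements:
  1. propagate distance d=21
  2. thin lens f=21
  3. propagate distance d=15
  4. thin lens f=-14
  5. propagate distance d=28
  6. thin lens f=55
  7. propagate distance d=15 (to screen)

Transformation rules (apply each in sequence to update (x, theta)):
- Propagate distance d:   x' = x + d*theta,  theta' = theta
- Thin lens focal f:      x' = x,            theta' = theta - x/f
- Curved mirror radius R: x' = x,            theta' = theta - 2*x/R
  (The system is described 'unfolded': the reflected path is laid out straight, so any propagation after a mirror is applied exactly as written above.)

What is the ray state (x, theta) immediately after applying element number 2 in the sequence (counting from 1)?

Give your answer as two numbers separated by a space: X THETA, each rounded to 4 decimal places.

Initial: x=3.0000 theta=-0.3000
After 1 (propagate distance d=21): x=-3.3000 theta=-0.3000
After 2 (thin lens f=21): x=-3.3000 theta=-1/7 (≈-0.1429)
Rounded to 4 decimal places: x = -3.3000, theta = -0.1429

Answer: -3.3000 -0.1429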